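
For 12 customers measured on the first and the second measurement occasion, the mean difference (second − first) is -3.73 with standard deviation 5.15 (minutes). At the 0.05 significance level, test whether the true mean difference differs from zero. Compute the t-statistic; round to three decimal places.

-2.509

H0: μ_d = 0; H1: μ_d ≠ 0 (paired t-test on the differences, two-sided).
t = d̄/(s_d/√n) = -3.73/(5.15/√12) = -2.509
df = n − 1 = 11
Two-sided p-value ≈ 0.029
Since p ≈ 0.029 < α = 0.05, reject H0; the data support H1.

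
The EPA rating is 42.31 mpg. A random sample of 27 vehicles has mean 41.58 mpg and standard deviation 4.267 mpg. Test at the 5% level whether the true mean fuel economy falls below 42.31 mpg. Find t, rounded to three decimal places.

-0.889

H0: μ = 42.31; H1: μ < 42.31 (one-sample t-test, left-tailed).
t = (x̄ − μ₀)/(s/√n) = (41.58 − 42.31)/(4.267/√27) = -0.889
df = n − 1 = 26
p-value = P(T ≤ -0.889) ≈ 0.191
Since p ≈ 0.191 > α = 0.05, fail to reject H0; the evidence is not statistically significant.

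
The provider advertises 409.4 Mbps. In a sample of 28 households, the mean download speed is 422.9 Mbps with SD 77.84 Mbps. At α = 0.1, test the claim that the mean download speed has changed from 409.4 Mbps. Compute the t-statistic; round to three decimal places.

0.918

H0: μ = 409.4; H1: μ ≠ 409.4 (one-sample t-test, two-sided).
t = (x̄ − μ₀)/(s/√n) = (422.9 − 409.4)/(77.84/√28) = 0.918
df = n − 1 = 27
Two-sided p-value ≈ 0.3669
Since p ≈ 0.3669 > α = 0.1, fail to reject H0; the evidence is not statistically significant.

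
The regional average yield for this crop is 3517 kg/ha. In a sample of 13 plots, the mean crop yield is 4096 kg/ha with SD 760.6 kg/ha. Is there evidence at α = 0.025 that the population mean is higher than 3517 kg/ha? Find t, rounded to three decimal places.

H0: μ = 3517; H1: μ > 3517 (one-sample t-test, right-tailed).
t = (x̄ − μ₀)/(s/√n) = (4096 − 3517)/(760.6/√13) = 2.745
df = n − 1 = 12
p-value = P(T ≥ 2.745) ≈ 0.009
Since p ≈ 0.009 < α = 0.025, reject H0; the evidence is statistically significant.

2.745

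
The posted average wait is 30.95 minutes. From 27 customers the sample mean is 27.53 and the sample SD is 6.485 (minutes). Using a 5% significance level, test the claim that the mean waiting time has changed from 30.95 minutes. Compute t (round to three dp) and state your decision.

t = -2.740; reject H0

H0: μ = 30.95; H1: μ ≠ 30.95 (one-sample t-test, two-sided).
t = (x̄ − μ₀)/(s/√n) = (27.53 − 30.95)/(6.485/√27) = -2.740
df = n − 1 = 26
Two-sided p-value ≈ 0.011
Since p ≈ 0.011 < α = 0.05, reject H0; the data support H1.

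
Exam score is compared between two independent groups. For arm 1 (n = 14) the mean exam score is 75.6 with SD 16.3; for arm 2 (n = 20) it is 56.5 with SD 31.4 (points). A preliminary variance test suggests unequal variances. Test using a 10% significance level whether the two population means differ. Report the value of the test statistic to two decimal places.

2.31

Let group 1 = arm 1, group 2 = arm 2. H0: μ_1 = μ_2; H1: μ_1 ≠ μ_2 (Welch's two-sample t-test, two-sided).
t = (x̄_1 − x̄_2)/√(s_1²/n_1 + s_2²/n_2) = (75.6 − 56.5)/√(16.3²/14 + 31.4²/20) = 2.31
Welch–Satterthwaite df ≈ 29.96
Two-sided p-value ≈ 0.0279
Since p ≈ 0.0279 < α = 0.1, reject H0; the evidence is statistically significant.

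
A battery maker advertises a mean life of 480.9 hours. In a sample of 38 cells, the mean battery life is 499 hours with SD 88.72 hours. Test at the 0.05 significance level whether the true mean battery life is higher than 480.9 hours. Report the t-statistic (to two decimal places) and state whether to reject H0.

t = 1.26; fail to reject H0

H0: μ = 480.9; H1: μ > 480.9 (one-sample t-test, right-tailed).
t = (x̄ − μ₀)/(s/√n) = (499 − 480.9)/(88.72/√38) = 1.26
df = n − 1 = 37
p-value = P(T ≥ 1.26) ≈ 0.1082
Since p ≈ 0.1082 > α = 0.05, fail to reject H0; the data do not provide sufficient evidence against H0.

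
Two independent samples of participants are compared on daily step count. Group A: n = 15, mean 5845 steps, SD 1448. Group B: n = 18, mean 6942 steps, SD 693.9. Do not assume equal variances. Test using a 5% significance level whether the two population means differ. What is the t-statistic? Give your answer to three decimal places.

Let group 1 = group A, group 2 = group B. H0: μ_1 = μ_2; H1: μ_1 ≠ μ_2 (Welch's two-sample t-test, two-sided).
t = (x̄_1 − x̄_2)/√(s_1²/n_1 + s_2²/n_2) = (5845 − 6942)/√(1448²/15 + 693.9²/18) = -2.688
Welch–Satterthwaite df ≈ 19.29
Two-sided p-value ≈ 0.014
Since p ≈ 0.014 < α = 0.05, reject H0; the data support H1.

-2.688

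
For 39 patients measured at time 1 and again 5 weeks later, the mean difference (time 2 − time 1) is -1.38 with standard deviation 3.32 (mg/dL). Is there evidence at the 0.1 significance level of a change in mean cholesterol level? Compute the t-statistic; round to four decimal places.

H0: μ_d = 0; H1: μ_d ≠ 0 (paired t-test on the differences, two-sided).
t = d̄/(s_d/√n) = -1.38/(3.32/√39) = -2.5958
df = n − 1 = 38
Two-sided p-value ≈ 0.013
Since p ≈ 0.013 < α = 0.1, reject H0; the data support H1.

-2.5958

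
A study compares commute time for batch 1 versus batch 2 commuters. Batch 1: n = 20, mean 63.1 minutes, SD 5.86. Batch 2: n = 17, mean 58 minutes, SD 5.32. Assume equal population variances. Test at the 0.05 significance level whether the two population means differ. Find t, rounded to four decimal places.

Let group 1 = batch 1, group 2 = batch 2. H0: μ_1 = μ_2; H1: μ_1 ≠ μ_2 (two-sample pooled-variance t-test, two-sided).
s_p² = [(20−1)·5.86² + (17−1)·5.32²]/(20+17−2) = 31.5797
t = (63.1 − 58)/√[31.5797·(1/20 + 1/17)] = 2.7511
df = n₁ + n₂ − 2 = 35
Two-sided p-value ≈ 0.0093
Since p ≈ 0.0093 < α = 0.05, reject H0; the data support H1.

2.7511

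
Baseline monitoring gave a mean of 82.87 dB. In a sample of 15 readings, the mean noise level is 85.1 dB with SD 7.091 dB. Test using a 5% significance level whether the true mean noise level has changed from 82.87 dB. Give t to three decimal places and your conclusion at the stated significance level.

H0: μ = 82.87; H1: μ ≠ 82.87 (one-sample t-test, two-sided).
t = (x̄ − μ₀)/(s/√n) = (85.1 − 82.87)/(7.091/√15) = 1.218
df = n − 1 = 14
Two-sided p-value ≈ 0.2434
Since p ≈ 0.2434 > α = 0.05, fail to reject H0; the data do not provide sufficient evidence against H0.

t = 1.218; fail to reject H0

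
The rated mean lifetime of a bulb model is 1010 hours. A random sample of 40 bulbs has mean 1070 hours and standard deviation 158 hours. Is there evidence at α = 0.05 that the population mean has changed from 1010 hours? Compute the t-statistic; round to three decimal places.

H0: μ = 1010; H1: μ ≠ 1010 (one-sample t-test, two-sided).
t = (x̄ − μ₀)/(s/√n) = (1070 − 1010)/(158/√40) = 2.402
df = n − 1 = 39
Two-sided p-value ≈ 0.0212
Since p ≈ 0.0212 < α = 0.05, reject H0; the evidence is statistically significant.

2.402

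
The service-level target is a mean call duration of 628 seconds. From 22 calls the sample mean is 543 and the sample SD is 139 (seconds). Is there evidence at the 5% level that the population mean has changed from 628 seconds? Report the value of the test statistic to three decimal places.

H0: μ = 628; H1: μ ≠ 628 (one-sample t-test, two-sided).
t = (x̄ − μ₀)/(s/√n) = (543 − 628)/(139/√22) = -2.868
df = n − 1 = 21
Two-sided p-value ≈ 0.009
Since p ≈ 0.009 < α = 0.05, reject H0; the evidence is statistically significant.

-2.868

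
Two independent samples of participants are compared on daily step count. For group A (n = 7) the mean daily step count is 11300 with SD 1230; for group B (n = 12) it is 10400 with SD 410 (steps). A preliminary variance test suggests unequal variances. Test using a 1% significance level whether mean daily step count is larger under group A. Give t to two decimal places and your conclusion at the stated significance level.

Let group 1 = group A, group 2 = group B. H0: μ_1 = μ_2; H1: μ_1 > μ_2 (Welch's two-sample t-test, right-tailed).
t = (x̄_1 − x̄_2)/√(s_1²/n_1 + s_2²/n_2) = (11300 − 10400)/√(1230²/7 + 410²/12) = 1.88
Welch–Satterthwaite df ≈ 6.79
p-value = P(T ≥ 1.88) ≈ 0.0520
Since p ≈ 0.0520 > α = 0.01, fail to reject H0; the evidence is not statistically significant.

t = 1.88; fail to reject H0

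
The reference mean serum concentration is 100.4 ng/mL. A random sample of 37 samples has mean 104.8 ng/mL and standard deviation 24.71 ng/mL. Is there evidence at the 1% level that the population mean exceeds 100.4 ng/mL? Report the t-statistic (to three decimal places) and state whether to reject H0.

t = 1.083; fail to reject H0

H0: μ = 100.4; H1: μ > 100.4 (one-sample t-test, right-tailed).
t = (x̄ − μ₀)/(s/√n) = (104.8 − 100.4)/(24.71/√37) = 1.083
df = n − 1 = 36
p-value = P(T ≥ 1.083) ≈ 0.1430
Since p ≈ 0.1430 > α = 0.01, fail to reject H0; the data do not provide sufficient evidence against H0.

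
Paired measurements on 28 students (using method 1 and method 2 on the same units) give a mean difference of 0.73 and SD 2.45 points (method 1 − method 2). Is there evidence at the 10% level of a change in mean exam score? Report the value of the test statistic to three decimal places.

1.577

H0: μ_d = 0; H1: μ_d ≠ 0 (paired t-test on the differences, two-sided).
t = d̄/(s_d/√n) = 0.73/(2.45/√28) = 1.577
df = n − 1 = 27
Two-sided p-value ≈ 0.127
Since p ≈ 0.127 > α = 0.1, fail to reject H0; the data do not provide sufficient evidence against H0.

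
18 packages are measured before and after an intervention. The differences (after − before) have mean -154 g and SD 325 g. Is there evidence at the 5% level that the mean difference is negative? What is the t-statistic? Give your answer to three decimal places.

H0: μ_d = 0; H1: μ_d < 0 (paired t-test on the differences, left-tailed).
t = d̄/(s_d/√n) = -154/(325/√18) = -2.010
df = n − 1 = 17
p-value = P(T ≤ -2.010) ≈ 0.0303
Since p ≈ 0.0303 < α = 0.05, reject H0; the evidence is statistically significant.

-2.010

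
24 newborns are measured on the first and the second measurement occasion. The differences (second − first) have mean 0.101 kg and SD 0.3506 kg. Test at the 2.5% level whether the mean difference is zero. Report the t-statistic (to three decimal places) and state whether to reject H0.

t = 1.411; fail to reject H0

H0: μ_d = 0; H1: μ_d ≠ 0 (paired t-test on the differences, two-sided).
t = d̄/(s_d/√n) = 0.101/(0.3506/√24) = 1.411
df = n − 1 = 23
Two-sided p-value ≈ 0.172
Since p ≈ 0.172 > α = 0.025, fail to reject H0; the data do not provide sufficient evidence against H0.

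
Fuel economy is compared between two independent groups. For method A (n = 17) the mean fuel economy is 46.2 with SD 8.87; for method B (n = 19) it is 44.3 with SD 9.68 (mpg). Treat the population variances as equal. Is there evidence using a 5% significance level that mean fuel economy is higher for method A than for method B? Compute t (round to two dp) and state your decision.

t = 0.61; fail to reject H0

Let group 1 = method A, group 2 = method B. H0: μ_1 = μ_2; H1: μ_1 > μ_2 (two-sample pooled-variance t-test, right-tailed).
s_p² = [(17−1)·8.87² + (19−1)·9.68²]/(17+19−2) = 86.6316
t = (46.2 − 44.3)/√[86.6316·(1/17 + 1/19)] = 0.61
df = n₁ + n₂ − 2 = 34
p-value = P(T ≥ 0.61) ≈ 0.2725
Since p ≈ 0.2725 > α = 0.05, fail to reject H0; the data do not provide sufficient evidence against H0.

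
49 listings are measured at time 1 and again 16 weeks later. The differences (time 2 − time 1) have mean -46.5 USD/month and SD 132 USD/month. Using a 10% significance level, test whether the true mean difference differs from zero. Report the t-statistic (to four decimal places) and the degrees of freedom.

t = -2.4659, df = 48

H0: μ_d = 0; H1: μ_d ≠ 0 (paired t-test on the differences, two-sided).
t = d̄/(s_d/√n) = -46.5/(132/√49) = -2.4659
df = n − 1 = 48
Two-sided p-value ≈ 0.0173
Since p ≈ 0.0173 < α = 0.1, reject H0; the data support H1.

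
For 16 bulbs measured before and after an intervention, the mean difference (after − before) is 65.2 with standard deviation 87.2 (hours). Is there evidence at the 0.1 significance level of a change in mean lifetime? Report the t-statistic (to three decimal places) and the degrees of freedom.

t = 2.991, df = 15

H0: μ_d = 0; H1: μ_d ≠ 0 (paired t-test on the differences, two-sided).
t = d̄/(s_d/√n) = 65.2/(87.2/√16) = 2.991
df = n − 1 = 15
Two-sided p-value ≈ 0.009
Since p ≈ 0.009 < α = 0.1, reject H0; the evidence is statistically significant.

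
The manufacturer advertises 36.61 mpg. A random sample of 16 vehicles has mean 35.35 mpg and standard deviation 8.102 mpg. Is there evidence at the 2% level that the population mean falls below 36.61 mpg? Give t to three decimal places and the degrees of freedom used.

H0: μ = 36.61; H1: μ < 36.61 (one-sample t-test, left-tailed).
t = (x̄ − μ₀)/(s/√n) = (35.35 − 36.61)/(8.102/√16) = -0.622
df = n − 1 = 15
p-value = P(T ≤ -0.622) ≈ 0.2716
Since p ≈ 0.2716 > α = 0.02, fail to reject H0; the evidence is not statistically significant.

t = -0.622, df = 15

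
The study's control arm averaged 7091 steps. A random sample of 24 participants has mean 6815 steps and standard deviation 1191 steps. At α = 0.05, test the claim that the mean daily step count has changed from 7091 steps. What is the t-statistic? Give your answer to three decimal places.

H0: μ = 7091; H1: μ ≠ 7091 (one-sample t-test, two-sided).
t = (x̄ − μ₀)/(s/√n) = (6815 − 7091)/(1191/√24) = -1.135
df = n − 1 = 23
Two-sided p-value ≈ 0.2680
Since p ≈ 0.2680 > α = 0.05, fail to reject H0; the data do not provide sufficient evidence against H0.

-1.135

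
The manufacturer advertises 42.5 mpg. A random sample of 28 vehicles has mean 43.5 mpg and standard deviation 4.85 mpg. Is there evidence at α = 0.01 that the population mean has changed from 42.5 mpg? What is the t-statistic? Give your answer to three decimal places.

1.091

H0: μ = 42.5; H1: μ ≠ 42.5 (one-sample t-test, two-sided).
t = (x̄ − μ₀)/(s/√n) = (43.5 − 42.5)/(4.85/√28) = 1.091
df = n − 1 = 27
Two-sided p-value ≈ 0.2849
Since p ≈ 0.2849 > α = 0.01, fail to reject H0; the evidence is not statistically significant.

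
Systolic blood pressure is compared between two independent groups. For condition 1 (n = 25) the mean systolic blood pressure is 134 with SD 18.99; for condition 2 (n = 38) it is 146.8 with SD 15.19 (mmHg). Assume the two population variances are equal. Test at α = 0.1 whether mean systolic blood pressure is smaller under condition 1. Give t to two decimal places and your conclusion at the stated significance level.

t = -2.96; reject H0

Let group 1 = condition 1, group 2 = condition 2. H0: μ_1 = μ_2; H1: μ_1 < μ_2 (two-sample pooled-variance t-test, left-tailed).
s_p² = [(25−1)·18.99² + (38−1)·15.19²]/(25+38−2) = 281.838
t = (134 − 146.8)/√[281.838·(1/25 + 1/38)] = -2.96
df = n₁ + n₂ − 2 = 61
p-value = P(T ≤ -2.96) ≈ 0.002
Since p ≈ 0.002 < α = 0.1, reject H0; the data support H1.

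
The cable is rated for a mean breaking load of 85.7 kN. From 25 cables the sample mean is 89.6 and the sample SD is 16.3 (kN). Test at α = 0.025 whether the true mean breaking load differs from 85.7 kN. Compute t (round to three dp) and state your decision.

H0: μ = 85.7; H1: μ ≠ 85.7 (one-sample t-test, two-sided).
t = (x̄ − μ₀)/(s/√n) = (89.6 − 85.7)/(16.3/√25) = 1.196
df = n − 1 = 24
Two-sided p-value ≈ 0.2433
Since p ≈ 0.2433 > α = 0.025, fail to reject H0; the data do not provide sufficient evidence against H0.

t = 1.196; fail to reject H0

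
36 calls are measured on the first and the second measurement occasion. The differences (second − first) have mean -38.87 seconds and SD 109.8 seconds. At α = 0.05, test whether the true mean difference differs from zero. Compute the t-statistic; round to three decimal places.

H0: μ_d = 0; H1: μ_d ≠ 0 (paired t-test on the differences, two-sided).
t = d̄/(s_d/√n) = -38.87/(109.8/√36) = -2.124
df = n − 1 = 35
Two-sided p-value ≈ 0.041
Since p ≈ 0.041 < α = 0.05, reject H0; the data support H1.

-2.124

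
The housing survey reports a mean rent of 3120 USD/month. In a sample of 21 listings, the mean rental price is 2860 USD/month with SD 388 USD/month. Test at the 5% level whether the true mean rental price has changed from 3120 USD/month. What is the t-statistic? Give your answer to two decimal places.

H0: μ = 3120; H1: μ ≠ 3120 (one-sample t-test, two-sided).
t = (x̄ − μ₀)/(s/√n) = (2860 − 3120)/(388/√21) = -3.07
df = n − 1 = 20
Two-sided p-value ≈ 0.0060
Since p ≈ 0.0060 < α = 0.05, reject H0; the data support H1.

-3.07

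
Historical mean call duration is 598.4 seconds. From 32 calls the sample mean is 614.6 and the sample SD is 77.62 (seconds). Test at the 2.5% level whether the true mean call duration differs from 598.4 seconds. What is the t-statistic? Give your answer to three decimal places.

H0: μ = 598.4; H1: μ ≠ 598.4 (one-sample t-test, two-sided).
t = (x̄ − μ₀)/(s/√n) = (614.6 − 598.4)/(77.62/√32) = 1.181
df = n − 1 = 31
Two-sided p-value ≈ 0.2467
Since p ≈ 0.2467 > α = 0.025, fail to reject H0; the evidence is not statistically significant.

1.181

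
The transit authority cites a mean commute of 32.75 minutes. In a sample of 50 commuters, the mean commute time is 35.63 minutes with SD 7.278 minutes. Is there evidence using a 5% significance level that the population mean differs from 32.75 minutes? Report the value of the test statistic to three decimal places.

H0: μ = 32.75; H1: μ ≠ 32.75 (one-sample t-test, two-sided).
t = (x̄ − μ₀)/(s/√n) = (35.63 − 32.75)/(7.278/√50) = 2.798
df = n − 1 = 49
Two-sided p-value ≈ 0.0073
Since p ≈ 0.0073 < α = 0.05, reject H0; the evidence is statistically significant.

2.798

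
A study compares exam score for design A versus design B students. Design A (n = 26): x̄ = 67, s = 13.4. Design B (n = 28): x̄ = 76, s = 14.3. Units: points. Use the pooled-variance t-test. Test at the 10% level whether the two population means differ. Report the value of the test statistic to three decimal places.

-2.382

Let group 1 = design A, group 2 = design B. H0: μ_1 = μ_2; H1: μ_1 ≠ μ_2 (two-sample pooled-variance t-test, two-sided).
s_p² = [(26−1)·13.4² + (28−1)·14.3²]/(26+28−2) = 192.504
t = (67 − 76)/√[192.504·(1/26 + 1/28)] = -2.382
df = n₁ + n₂ − 2 = 52
Two-sided p-value ≈ 0.0209
Since p ≈ 0.0209 < α = 0.1, reject H0; the data support H1.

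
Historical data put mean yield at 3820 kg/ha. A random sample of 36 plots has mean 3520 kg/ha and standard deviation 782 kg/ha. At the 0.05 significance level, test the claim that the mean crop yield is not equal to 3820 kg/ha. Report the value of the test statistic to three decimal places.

H0: μ = 3820; H1: μ ≠ 3820 (one-sample t-test, two-sided).
t = (x̄ − μ₀)/(s/√n) = (3520 − 3820)/(782/√36) = -2.302
df = n − 1 = 35
Two-sided p-value ≈ 0.027
Since p ≈ 0.027 < α = 0.05, reject H0; the evidence is statistically significant.

-2.302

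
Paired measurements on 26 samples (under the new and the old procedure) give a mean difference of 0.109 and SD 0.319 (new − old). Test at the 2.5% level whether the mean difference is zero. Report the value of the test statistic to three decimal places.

1.742

H0: μ_d = 0; H1: μ_d ≠ 0 (paired t-test on the differences, two-sided).
t = d̄/(s_d/√n) = 0.109/(0.319/√26) = 1.742
df = n − 1 = 25
Two-sided p-value ≈ 0.094
Since p ≈ 0.094 > α = 0.025, fail to reject H0; the data do not provide sufficient evidence against H0.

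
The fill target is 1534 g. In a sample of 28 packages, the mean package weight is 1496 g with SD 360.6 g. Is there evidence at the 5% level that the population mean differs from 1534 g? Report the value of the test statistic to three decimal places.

H0: μ = 1534; H1: μ ≠ 1534 (one-sample t-test, two-sided).
t = (x̄ − μ₀)/(s/√n) = (1496 − 1534)/(360.6/√28) = -0.558
df = n − 1 = 27
Two-sided p-value ≈ 0.5817
Since p ≈ 0.5817 > α = 0.05, fail to reject H0; the evidence is not statistically significant.

-0.558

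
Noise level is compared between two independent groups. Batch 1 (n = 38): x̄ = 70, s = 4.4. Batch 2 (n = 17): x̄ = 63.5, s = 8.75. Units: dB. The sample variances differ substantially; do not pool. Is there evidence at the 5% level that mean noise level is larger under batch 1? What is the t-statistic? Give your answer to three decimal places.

Let group 1 = batch 1, group 2 = batch 2. H0: μ_1 = μ_2; H1: μ_1 > μ_2 (Welch's two-sample t-test, right-tailed).
t = (x̄_1 − x̄_2)/√(s_1²/n_1 + s_2²/n_2) = (70 − 63.5)/√(4.4²/38 + 8.75²/17) = 2.903
Welch–Satterthwaite df ≈ 19.72
p-value = P(T ≥ 2.903) ≈ 0.0044
Since p ≈ 0.0044 < α = 0.05, reject H0; the evidence is statistically significant.

2.903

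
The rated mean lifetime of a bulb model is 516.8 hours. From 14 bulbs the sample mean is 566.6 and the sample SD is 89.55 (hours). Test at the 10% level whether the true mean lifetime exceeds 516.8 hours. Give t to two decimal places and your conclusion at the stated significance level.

t = 2.08; reject H0

H0: μ = 516.8; H1: μ > 516.8 (one-sample t-test, right-tailed).
t = (x̄ − μ₀)/(s/√n) = (566.6 − 516.8)/(89.55/√14) = 2.08
df = n − 1 = 13
p-value = P(T ≥ 2.08) ≈ 0.029
Since p ≈ 0.029 < α = 0.1, reject H0; the evidence is statistically significant.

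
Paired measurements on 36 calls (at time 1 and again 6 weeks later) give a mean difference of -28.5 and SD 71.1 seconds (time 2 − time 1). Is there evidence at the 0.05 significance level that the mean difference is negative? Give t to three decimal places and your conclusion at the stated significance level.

H0: μ_d = 0; H1: μ_d < 0 (paired t-test on the differences, left-tailed).
t = d̄/(s_d/√n) = -28.5/(71.1/√36) = -2.405
df = n − 1 = 35
p-value = P(T ≤ -2.405) ≈ 0.011
Since p ≈ 0.011 < α = 0.05, reject H0; the data support H1.

t = -2.405; reject H0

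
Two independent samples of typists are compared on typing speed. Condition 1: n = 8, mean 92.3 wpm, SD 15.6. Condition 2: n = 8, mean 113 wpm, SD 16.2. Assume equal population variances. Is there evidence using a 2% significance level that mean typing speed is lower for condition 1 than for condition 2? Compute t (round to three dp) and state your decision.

Let group 1 = condition 1, group 2 = condition 2. H0: μ_1 = μ_2; H1: μ_1 < μ_2 (two-sample pooled-variance t-test, left-tailed).
s_p² = [(8−1)·15.6² + (8−1)·16.2²]/(8+8−2) = 252.9
t = (92.3 − 113)/√[252.9·(1/8 + 1/8)] = -2.603
df = n₁ + n₂ − 2 = 14
p-value = P(T ≤ -2.603) ≈ 0.0104
Since p ≈ 0.0104 < α = 0.02, reject H0; the evidence is statistically significant.

t = -2.603; reject H0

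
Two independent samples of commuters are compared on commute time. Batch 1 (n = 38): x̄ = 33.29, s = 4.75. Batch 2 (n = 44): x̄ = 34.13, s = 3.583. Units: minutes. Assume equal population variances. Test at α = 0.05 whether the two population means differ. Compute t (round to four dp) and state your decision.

Let group 1 = batch 1, group 2 = batch 2. H0: μ_1 = μ_2; H1: μ_1 ≠ μ_2 (two-sample pooled-variance t-test, two-sided).
s_p² = [(38−1)·4.75² + (44−1)·3.583²]/(38+44−2) = 17.3355
t = (33.29 − 34.13)/√[17.3355·(1/38 + 1/44)] = -0.9110
df = n₁ + n₂ − 2 = 80
Two-sided p-value ≈ 0.3650
Since p ≈ 0.3650 > α = 0.05, fail to reject H0; the evidence is not statistically significant.

t = -0.9110; fail to reject H0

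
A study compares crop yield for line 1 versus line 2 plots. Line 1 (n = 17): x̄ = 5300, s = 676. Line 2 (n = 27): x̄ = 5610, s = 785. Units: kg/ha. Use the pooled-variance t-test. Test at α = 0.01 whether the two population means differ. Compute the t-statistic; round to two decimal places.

-1.34

Let group 1 = line 1, group 2 = line 2. H0: μ_1 = μ_2; H1: μ_1 ≠ μ_2 (two-sample pooled-variance t-test, two-sided).
s_p² = [(17−1)·676² + (27−1)·785²]/(17+27−2) = 555559
t = (5300 − 5610)/√[555559·(1/17 + 1/27)] = -1.34
df = n₁ + n₂ − 2 = 42
Two-sided p-value ≈ 0.1864
Since p ≈ 0.1864 > α = 0.01, fail to reject H0; the evidence is not statistically significant.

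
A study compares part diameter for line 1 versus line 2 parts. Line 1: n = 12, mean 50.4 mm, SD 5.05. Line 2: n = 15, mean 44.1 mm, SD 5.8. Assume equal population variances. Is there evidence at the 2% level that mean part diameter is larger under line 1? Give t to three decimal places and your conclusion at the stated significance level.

Let group 1 = line 1, group 2 = line 2. H0: μ_1 = μ_2; H1: μ_1 > μ_2 (two-sample pooled-variance t-test, right-tailed).
s_p² = [(12−1)·5.05² + (15−1)·5.8²]/(12+15−2) = 30.0595
t = (50.4 − 44.1)/√[30.0595·(1/12 + 1/15)] = 2.967
df = n₁ + n₂ − 2 = 25
p-value = P(T ≥ 2.967) ≈ 0.0033
Since p ≈ 0.0033 < α = 0.02, reject H0; the data support H1.

t = 2.967; reject H0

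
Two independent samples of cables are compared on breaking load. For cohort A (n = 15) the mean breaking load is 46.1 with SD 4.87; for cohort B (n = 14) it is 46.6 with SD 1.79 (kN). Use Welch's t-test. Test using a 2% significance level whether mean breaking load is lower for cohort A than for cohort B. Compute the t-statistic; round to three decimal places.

-0.372

Let group 1 = cohort A, group 2 = cohort B. H0: μ_1 = μ_2; H1: μ_1 < μ_2 (Welch's two-sample t-test, left-tailed).
t = (x̄_1 − x̄_2)/√(s_1²/n_1 + s_2²/n_2) = (46.1 − 46.6)/√(4.87²/15 + 1.79²/14) = -0.372
Welch–Satterthwaite df ≈ 17.94
p-value = P(T ≤ -0.372) ≈ 0.3573
Since p ≈ 0.3573 > α = 0.02, fail to reject H0; the evidence is not statistically significant.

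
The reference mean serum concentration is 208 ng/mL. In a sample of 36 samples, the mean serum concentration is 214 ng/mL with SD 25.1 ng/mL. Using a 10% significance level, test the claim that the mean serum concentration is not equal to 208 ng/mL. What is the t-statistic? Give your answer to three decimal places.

H0: μ = 208; H1: μ ≠ 208 (one-sample t-test, two-sided).
t = (x̄ − μ₀)/(s/√n) = (214 − 208)/(25.1/√36) = 1.434
df = n − 1 = 35
Two-sided p-value ≈ 0.1604
Since p ≈ 0.1604 > α = 0.1, fail to reject H0; the data do not provide sufficient evidence against H0.

1.434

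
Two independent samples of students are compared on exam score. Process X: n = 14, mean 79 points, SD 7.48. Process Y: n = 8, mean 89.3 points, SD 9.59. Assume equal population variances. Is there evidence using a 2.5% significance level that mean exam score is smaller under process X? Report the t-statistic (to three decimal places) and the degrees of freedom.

Let group 1 = process X, group 2 = process Y. H0: μ_1 = μ_2; H1: μ_1 < μ_2 (two-sample pooled-variance t-test, left-tailed).
s_p² = [(14−1)·7.48² + (8−1)·9.59²]/(14+8−2) = 68.5566
t = (79 − 89.3)/√[68.5566·(1/14 + 1/8)] = -2.807
df = n₁ + n₂ − 2 = 20
p-value = P(T ≤ -2.807) ≈ 0.005
Since p ≈ 0.005 < α = 0.025, reject H0; the evidence is statistically significant.

t = -2.807, df = 20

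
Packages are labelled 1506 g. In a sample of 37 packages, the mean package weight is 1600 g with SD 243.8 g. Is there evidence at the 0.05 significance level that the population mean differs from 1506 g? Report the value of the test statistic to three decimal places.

H0: μ = 1506; H1: μ ≠ 1506 (one-sample t-test, two-sided).
t = (x̄ − μ₀)/(s/√n) = (1600 − 1506)/(243.8/√37) = 2.345
df = n − 1 = 36
Two-sided p-value ≈ 0.0246
Since p ≈ 0.0246 < α = 0.05, reject H0; the evidence is statistically significant.

2.345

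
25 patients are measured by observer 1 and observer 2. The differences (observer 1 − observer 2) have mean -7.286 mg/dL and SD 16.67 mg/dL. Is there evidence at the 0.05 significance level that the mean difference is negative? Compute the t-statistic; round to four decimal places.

H0: μ_d = 0; H1: μ_d < 0 (paired t-test on the differences, left-tailed).
t = d̄/(s_d/√n) = -7.286/(16.67/√25) = -2.1854
df = n − 1 = 24
p-value = P(T ≤ -2.1854) ≈ 0.019
Since p ≈ 0.019 < α = 0.05, reject H0; the data support H1.

-2.1854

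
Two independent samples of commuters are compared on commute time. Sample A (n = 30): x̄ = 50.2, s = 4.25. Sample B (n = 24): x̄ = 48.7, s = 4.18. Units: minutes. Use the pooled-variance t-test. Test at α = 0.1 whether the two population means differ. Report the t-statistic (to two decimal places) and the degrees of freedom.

Let group 1 = sample A, group 2 = sample B. H0: μ_1 = μ_2; H1: μ_1 ≠ μ_2 (two-sample pooled-variance t-test, two-sided).
s_p² = [(30−1)·4.25² + (24−1)·4.18²]/(30+24−2) = 17.8015
t = (50.2 − 48.7)/√[17.8015·(1/30 + 1/24)] = 1.30
df = n₁ + n₂ − 2 = 52
Two-sided p-value ≈ 0.200
Since p ≈ 0.200 > α = 0.1, fail to reject H0; the data do not provide sufficient evidence against H0.

t = 1.30, df = 52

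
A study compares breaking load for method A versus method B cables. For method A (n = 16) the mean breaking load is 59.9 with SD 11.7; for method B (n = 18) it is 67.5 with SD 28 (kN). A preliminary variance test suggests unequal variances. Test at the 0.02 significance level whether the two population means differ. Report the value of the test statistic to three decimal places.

-1.053

Let group 1 = method A, group 2 = method B. H0: μ_1 = μ_2; H1: μ_1 ≠ μ_2 (Welch's two-sample t-test, two-sided).
t = (x̄_1 − x̄_2)/√(s_1²/n_1 + s_2²/n_2) = (59.9 − 67.5)/√(11.7²/16 + 28²/18) = -1.053
Welch–Satterthwaite df ≈ 23.32
Two-sided p-value ≈ 0.3032
Since p ≈ 0.3032 > α = 0.02, fail to reject H0; the evidence is not statistically significant.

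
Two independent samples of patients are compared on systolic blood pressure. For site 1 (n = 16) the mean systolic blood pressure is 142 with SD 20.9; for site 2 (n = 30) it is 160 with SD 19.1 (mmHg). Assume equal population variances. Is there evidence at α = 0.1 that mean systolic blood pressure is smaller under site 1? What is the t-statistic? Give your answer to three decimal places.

Let group 1 = site 1, group 2 = site 2. H0: μ_1 = μ_2; H1: μ_1 < μ_2 (two-sample pooled-variance t-test, left-tailed).
s_p² = [(16−1)·20.9² + (30−1)·19.1²]/(16+30−2) = 389.355
t = (142 − 160)/√[389.355·(1/16 + 1/30)] = -2.947
df = n₁ + n₂ − 2 = 44
p-value = P(T ≤ -2.947) ≈ 0.0026
Since p ≈ 0.0026 < α = 0.1, reject H0; the evidence is statistically significant.

-2.947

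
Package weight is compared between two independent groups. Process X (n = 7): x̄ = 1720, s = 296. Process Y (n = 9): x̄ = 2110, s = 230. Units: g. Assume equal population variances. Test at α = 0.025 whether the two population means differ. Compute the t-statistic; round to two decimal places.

Let group 1 = process X, group 2 = process Y. H0: μ_1 = μ_2; H1: μ_1 ≠ μ_2 (two-sample pooled-variance t-test, two-sided).
s_p² = [(7−1)·296² + (9−1)·230²]/(7+9−2) = 67778.3
t = (1720 − 2110)/√[67778.3·(1/7 + 1/9)] = -2.97
df = n₁ + n₂ − 2 = 14
Two-sided p-value ≈ 0.010
Since p ≈ 0.010 < α = 0.025, reject H0; the evidence is statistically significant.

-2.97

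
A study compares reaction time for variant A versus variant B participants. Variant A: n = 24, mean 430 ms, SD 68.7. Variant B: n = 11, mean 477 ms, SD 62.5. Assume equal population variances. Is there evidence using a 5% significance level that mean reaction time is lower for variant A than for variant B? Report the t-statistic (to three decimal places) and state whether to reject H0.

t = -1.930; reject H0

Let group 1 = variant A, group 2 = variant B. H0: μ_1 = μ_2; H1: μ_1 < μ_2 (two-sample pooled-variance t-test, left-tailed).
s_p² = [(24−1)·68.7² + (11−1)·62.5²]/(24+11−2) = 4473.19
t = (430 − 477)/√[4473.19·(1/24 + 1/11)] = -1.930
df = n₁ + n₂ − 2 = 33
p-value = P(T ≤ -1.930) ≈ 0.0311
Since p ≈ 0.0311 < α = 0.05, reject H0; the data support H1.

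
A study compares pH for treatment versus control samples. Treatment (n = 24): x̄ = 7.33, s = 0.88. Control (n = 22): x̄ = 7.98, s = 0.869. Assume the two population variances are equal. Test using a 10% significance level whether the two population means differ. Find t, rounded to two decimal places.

-2.52

Let group 1 = treatment, group 2 = control. H0: μ_1 = μ_2; H1: μ_1 ≠ μ_2 (two-sample pooled-variance t-test, two-sided).
s_p² = [(24−1)·0.88² + (22−1)·0.869²]/(24+22−2) = 0.765218
t = (7.33 − 7.98)/√[0.765218·(1/24 + 1/22)] = -2.52
df = n₁ + n₂ − 2 = 44
Two-sided p-value ≈ 0.0155
Since p ≈ 0.0155 < α = 0.1, reject H0; the evidence is statistically significant.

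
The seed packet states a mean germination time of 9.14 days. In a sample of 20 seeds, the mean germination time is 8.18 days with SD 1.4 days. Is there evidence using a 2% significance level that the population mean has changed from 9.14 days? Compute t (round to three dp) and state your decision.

t = -3.067; reject H0

H0: μ = 9.14; H1: μ ≠ 9.14 (one-sample t-test, two-sided).
t = (x̄ − μ₀)/(s/√n) = (8.18 − 9.14)/(1.4/√20) = -3.067
df = n − 1 = 19
Two-sided p-value ≈ 0.006
Since p ≈ 0.006 < α = 0.02, reject H0; the evidence is statistically significant.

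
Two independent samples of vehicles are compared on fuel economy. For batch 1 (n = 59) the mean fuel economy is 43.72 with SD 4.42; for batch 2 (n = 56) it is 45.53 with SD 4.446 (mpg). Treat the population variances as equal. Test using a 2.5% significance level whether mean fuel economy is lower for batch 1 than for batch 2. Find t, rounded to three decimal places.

Let group 1 = batch 1, group 2 = batch 2. H0: μ_1 = μ_2; H1: μ_1 < μ_2 (two-sample pooled-variance t-test, left-tailed).
s_p² = [(59−1)·4.42² + (56−1)·4.446²]/(59+56−2) = 19.6486
t = (43.72 − 45.53)/√[19.6486·(1/59 + 1/56)] = -2.189
df = n₁ + n₂ − 2 = 113
p-value = P(T ≤ -2.189) ≈ 0.0153
Since p ≈ 0.0153 < α = 0.025, reject H0; the data support H1.

-2.189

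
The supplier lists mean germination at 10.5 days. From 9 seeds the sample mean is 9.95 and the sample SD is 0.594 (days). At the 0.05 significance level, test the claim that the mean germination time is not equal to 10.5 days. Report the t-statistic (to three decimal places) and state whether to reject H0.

t = -2.778; reject H0

H0: μ = 10.5; H1: μ ≠ 10.5 (one-sample t-test, two-sided).
t = (x̄ − μ₀)/(s/√n) = (9.95 − 10.5)/(0.594/√9) = -2.778
df = n − 1 = 8
Two-sided p-value ≈ 0.024
Since p ≈ 0.024 < α = 0.05, reject H0; the evidence is statistically significant.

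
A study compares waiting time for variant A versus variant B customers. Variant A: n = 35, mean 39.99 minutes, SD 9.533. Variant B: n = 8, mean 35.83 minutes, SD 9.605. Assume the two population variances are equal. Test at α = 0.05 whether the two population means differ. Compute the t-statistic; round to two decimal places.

1.11

Let group 1 = variant A, group 2 = variant B. H0: μ_1 = μ_2; H1: μ_1 ≠ μ_2 (two-sample pooled-variance t-test, two-sided).
s_p² = [(35−1)·9.533² + (8−1)·9.605²]/(35+8−2) = 91.1133
t = (39.99 − 35.83)/√[91.1133·(1/35 + 1/8)] = 1.11
df = n₁ + n₂ − 2 = 41
Two-sided p-value ≈ 0.2726
Since p ≈ 0.2726 > α = 0.05, fail to reject H0; the evidence is not statistically significant.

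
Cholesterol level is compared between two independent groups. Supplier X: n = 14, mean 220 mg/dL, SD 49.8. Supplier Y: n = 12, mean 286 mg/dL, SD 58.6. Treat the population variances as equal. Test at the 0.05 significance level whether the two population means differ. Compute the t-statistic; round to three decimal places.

-3.106

Let group 1 = supplier X, group 2 = supplier Y. H0: μ_1 = μ_2; H1: μ_1 ≠ μ_2 (two-sample pooled-variance t-test, two-sided).
s_p² = [(14−1)·49.8² + (12−1)·58.6²]/(14+12−2) = 2917.25
t = (220 − 286)/√[2917.25·(1/14 + 1/12)] = -3.106
df = n₁ + n₂ − 2 = 24
Two-sided p-value ≈ 0.0048
Since p ≈ 0.0048 < α = 0.05, reject H0; the evidence is statistically significant.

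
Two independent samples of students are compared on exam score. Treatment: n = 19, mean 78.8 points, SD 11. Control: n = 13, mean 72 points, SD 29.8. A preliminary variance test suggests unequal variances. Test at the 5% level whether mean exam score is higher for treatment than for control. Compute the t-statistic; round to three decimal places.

0.787

Let group 1 = treatment, group 2 = control. H0: μ_1 = μ_2; H1: μ_1 > μ_2 (Welch's two-sample t-test, right-tailed).
t = (x̄_1 − x̄_2)/√(s_1²/n_1 + s_2²/n_2) = (78.8 − 72)/√(11²/19 + 29.8²/13) = 0.787
Welch–Satterthwaite df ≈ 14.26
p-value = P(T ≥ 0.787) ≈ 0.222
Since p ≈ 0.222 > α = 0.05, fail to reject H0; the evidence is not statistically significant.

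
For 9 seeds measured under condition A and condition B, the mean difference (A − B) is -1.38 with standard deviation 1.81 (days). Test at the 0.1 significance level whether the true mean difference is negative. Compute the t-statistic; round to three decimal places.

-2.287

H0: μ_d = 0; H1: μ_d < 0 (paired t-test on the differences, left-tailed).
t = d̄/(s_d/√n) = -1.38/(1.81/√9) = -2.287
df = n − 1 = 8
p-value = P(T ≤ -2.287) ≈ 0.026
Since p ≈ 0.026 < α = 0.1, reject H0; the evidence is statistically significant.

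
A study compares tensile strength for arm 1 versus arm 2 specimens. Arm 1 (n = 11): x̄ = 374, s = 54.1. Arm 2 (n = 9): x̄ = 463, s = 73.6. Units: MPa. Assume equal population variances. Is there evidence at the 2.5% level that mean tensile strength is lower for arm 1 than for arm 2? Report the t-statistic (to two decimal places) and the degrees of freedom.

Let group 1 = arm 1, group 2 = arm 2. H0: μ_1 = μ_2; H1: μ_1 < μ_2 (two-sample pooled-variance t-test, left-tailed).
s_p² = [(11−1)·54.1² + (9−1)·73.6²]/(11+9−2) = 4033.54
t = (374 − 463)/√[4033.54·(1/11 + 1/9)] = -3.12
df = n₁ + n₂ − 2 = 18
p-value = P(T ≤ -3.12) ≈ 0.003
Since p ≈ 0.003 < α = 0.025, reject H0; the data support H1.

t = -3.12, df = 18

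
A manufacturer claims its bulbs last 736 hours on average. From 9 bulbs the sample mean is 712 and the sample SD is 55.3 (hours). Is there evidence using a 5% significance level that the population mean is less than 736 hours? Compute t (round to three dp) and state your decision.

H0: μ = 736; H1: μ < 736 (one-sample t-test, left-tailed).
t = (x̄ − μ₀)/(s/√n) = (712 − 736)/(55.3/√9) = -1.302
df = n − 1 = 8
p-value = P(T ≤ -1.302) ≈ 0.115
Since p ≈ 0.115 > α = 0.05, fail to reject H0; the data do not provide sufficient evidence against H0.

t = -1.302; fail to reject H0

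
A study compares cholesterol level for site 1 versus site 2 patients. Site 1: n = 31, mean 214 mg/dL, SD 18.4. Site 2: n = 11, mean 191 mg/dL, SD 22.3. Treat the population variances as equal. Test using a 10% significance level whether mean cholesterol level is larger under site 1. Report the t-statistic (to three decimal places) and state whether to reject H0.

Let group 1 = site 1, group 2 = site 2. H0: μ_1 = μ_2; H1: μ_1 > μ_2 (two-sample pooled-variance t-test, right-tailed).
s_p² = [(31−1)·18.4² + (11−1)·22.3²]/(31+11−2) = 378.243
t = (214 − 191)/√[378.243·(1/31 + 1/11)] = 3.370
df = n₁ + n₂ − 2 = 40
p-value = P(T ≥ 3.370) ≈ 0.001
Since p ≈ 0.001 < α = 0.1, reject H0; the evidence is statistically significant.

t = 3.370; reject H0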